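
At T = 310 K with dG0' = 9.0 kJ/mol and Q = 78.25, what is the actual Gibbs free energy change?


dG = dG0' + RT * ln(Q) / 1000
dG = 9.0 + 8.314 * 310 * ln(78.25) / 1000
dG = 20.237 kJ/mol

20.237 kJ/mol


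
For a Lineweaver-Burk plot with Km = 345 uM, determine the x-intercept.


x-intercept = -1/Km
= -1/345
= -0.0029 1/uM

-0.0029 1/uM


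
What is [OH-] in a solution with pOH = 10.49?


[OH-] = 10^(-pOH)
[OH-] = 10^(-10.49)
[OH-] = 3.236e-11 M

3.236e-11 M


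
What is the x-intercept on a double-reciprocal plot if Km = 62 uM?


x-intercept = -1/Km
= -1/62
= -0.0161 1/uM

-0.0161 1/uM


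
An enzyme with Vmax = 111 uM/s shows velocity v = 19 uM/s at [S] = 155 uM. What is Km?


Km = [S] * (Vmax - v) / v
Km = 155 * (111 - 19) / 19
Km = 750.5263 uM

750.5263 uM


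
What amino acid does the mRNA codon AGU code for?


Standard genetic code lookup.
Codon AGU -> Ser

Ser


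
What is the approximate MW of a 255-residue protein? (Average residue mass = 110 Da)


MW = n_residues * 110 Da
MW = 255 * 110
MW = 28050 Da

28050 Da


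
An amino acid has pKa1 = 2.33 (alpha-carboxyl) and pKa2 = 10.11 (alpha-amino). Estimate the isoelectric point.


pI = (pKa1 + pKa2) / 2
pI = (2.33 + 10.11) / 2
pI = 6.22

6.22


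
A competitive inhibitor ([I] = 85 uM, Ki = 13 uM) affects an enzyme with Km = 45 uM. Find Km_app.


Km_app = Km * (1 + [I]/Ki)
Km_app = 45 * (1 + 85/13)
Km_app = 339.2308 uM

339.2308 uM


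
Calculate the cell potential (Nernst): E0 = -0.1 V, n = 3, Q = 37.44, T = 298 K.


E = E0 - (RT/nF) * ln(Q)
E = -0.1 - (8.314 * 298 / (3 * 96485)) * ln(37.44)
E = -0.131 V

-0.131 V


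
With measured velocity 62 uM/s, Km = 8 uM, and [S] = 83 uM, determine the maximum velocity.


Vmax = v * (Km + [S]) / [S]
Vmax = 62 * (8 + 83) / 83
Vmax = 67.9759 uM/s

67.9759 uM/s


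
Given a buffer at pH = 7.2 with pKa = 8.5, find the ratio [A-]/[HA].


[A-]/[HA] = 10^(pH - pKa)
= 10^(7.2 - 8.5)
= 0.0501

0.0501


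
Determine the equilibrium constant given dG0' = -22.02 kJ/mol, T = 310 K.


Keq = exp(-dG0 * 1000 / (R * T))
Keq = exp(-(-22.02) * 1000 / (8.314 * 310))
Keq = 5134.2668

5134.2668


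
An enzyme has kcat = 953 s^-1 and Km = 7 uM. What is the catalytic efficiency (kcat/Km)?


Catalytic efficiency = kcat / Km
= 953 / 7
= 136.1429 uM^-1*s^-1

136.1429 uM^-1*s^-1


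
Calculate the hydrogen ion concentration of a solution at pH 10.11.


[H+] = 10^(-pH)
[H+] = 10^(-10.11)
[H+] = 7.762e-11 M

7.762e-11 M


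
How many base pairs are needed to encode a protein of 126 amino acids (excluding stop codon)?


Each amino acid = 1 codon = 3 bp
bp = 126 * 3 = 378 bp

378 bp


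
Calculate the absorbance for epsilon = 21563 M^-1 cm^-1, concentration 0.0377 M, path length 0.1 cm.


A = epsilon * c * l
A = 21563 * 0.0377 * 0.1
A = 81.2925

81.2925


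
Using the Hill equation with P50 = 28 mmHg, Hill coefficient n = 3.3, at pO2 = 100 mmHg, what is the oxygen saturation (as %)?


Y = pO2^n / (P50^n + pO2^n)
Y = 100^3.3 / (28^3.3 + 100^3.3)
Y = 98.52%

98.52%


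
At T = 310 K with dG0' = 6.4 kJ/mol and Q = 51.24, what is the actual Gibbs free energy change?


dG = dG0' + RT * ln(Q) / 1000
dG = 6.4 + 8.314 * 310 * ln(51.24) / 1000
dG = 16.5458 kJ/mol

16.5458 kJ/mol


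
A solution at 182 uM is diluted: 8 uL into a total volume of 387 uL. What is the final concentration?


C2 = C1 * V1 / V2
C2 = 182 * 8 / 387
C2 = 3.7623 uM

3.7623 uM


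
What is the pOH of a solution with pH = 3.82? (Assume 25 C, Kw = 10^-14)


pOH = 14 - pH
pOH = 14 - 3.82
pOH = 10.18

10.18


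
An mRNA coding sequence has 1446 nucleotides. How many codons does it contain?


codons = nucleotides / 3
codons = 1446 / 3 = 482

482


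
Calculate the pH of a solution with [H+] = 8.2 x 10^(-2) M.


pH = -log10([H+])
pH = -log10(8.2 x 10^(-2))
pH = 1.0862

1.0862


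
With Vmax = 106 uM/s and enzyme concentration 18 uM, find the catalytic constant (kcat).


kcat = Vmax / [E]t
kcat = 106 / 18
kcat = 5.8889 s^-1

5.8889 s^-1


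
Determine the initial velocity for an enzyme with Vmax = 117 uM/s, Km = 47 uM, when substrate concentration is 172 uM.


v = Vmax * [S] / (Km + [S])
v = 117 * 172 / (47 + 172)
v = 91.8904 uM/s

91.8904 uM/s


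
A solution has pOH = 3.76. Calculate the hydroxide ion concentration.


[OH-] = 10^(-pOH)
[OH-] = 10^(-3.76)
[OH-] = 1.738e-04 M

1.738e-04 M


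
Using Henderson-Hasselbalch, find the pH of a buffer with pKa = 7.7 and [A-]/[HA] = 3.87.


pH = pKa + log10([A-]/[HA])
pH = 7.7 + log10(3.87)
pH = 8.2877

8.2877


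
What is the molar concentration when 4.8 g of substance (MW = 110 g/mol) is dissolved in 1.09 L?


C = (mass / MW) / volume
C = (4.8 / 110) / 1.09
C = 0.04 M

0.04 M


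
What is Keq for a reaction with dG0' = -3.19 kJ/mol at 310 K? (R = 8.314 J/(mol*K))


Keq = exp(-dG0 * 1000 / (R * T))
Keq = exp(-(-3.19) * 1000 / (8.314 * 310))
Keq = 3.4477

3.4477


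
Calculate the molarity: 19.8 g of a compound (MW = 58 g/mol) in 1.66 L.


C = (mass / MW) / volume
C = (19.8 / 58) / 1.66
C = 0.2057 M

0.2057 M


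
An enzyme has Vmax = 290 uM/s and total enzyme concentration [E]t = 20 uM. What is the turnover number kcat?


kcat = Vmax / [E]t
kcat = 290 / 20
kcat = 14.5 s^-1

14.5 s^-1


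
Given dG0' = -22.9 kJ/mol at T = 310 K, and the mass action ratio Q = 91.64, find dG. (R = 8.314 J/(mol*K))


dG = dG0' + RT * ln(Q) / 1000
dG = -22.9 + 8.314 * 310 * ln(91.64) / 1000
dG = -11.2559 kJ/mol

-11.2559 kJ/mol


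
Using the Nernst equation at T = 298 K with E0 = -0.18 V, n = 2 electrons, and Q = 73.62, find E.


E = E0 - (RT/nF) * ln(Q)
E = -0.18 - (8.314 * 298 / (2 * 96485)) * ln(73.62)
E = -0.2352 V

-0.2352 V


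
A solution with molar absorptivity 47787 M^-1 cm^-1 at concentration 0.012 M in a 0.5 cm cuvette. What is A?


A = epsilon * c * l
A = 47787 * 0.012 * 0.5
A = 286.722

286.722


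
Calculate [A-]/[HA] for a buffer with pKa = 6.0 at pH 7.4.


[A-]/[HA] = 10^(pH - pKa)
= 10^(7.4 - 6.0)
= 25.1189

25.1189


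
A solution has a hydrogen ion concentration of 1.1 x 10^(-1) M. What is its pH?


pH = -log10([H+])
pH = -log10(1.1 x 10^(-1))
pH = 0.9586

0.9586


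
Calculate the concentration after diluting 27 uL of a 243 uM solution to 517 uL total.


C2 = C1 * V1 / V2
C2 = 243 * 27 / 517
C2 = 12.6905 uM

12.6905 uM


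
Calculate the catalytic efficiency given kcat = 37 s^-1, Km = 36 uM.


Catalytic efficiency = kcat / Km
= 37 / 36
= 1.0278 uM^-1*s^-1

1.0278 uM^-1*s^-1


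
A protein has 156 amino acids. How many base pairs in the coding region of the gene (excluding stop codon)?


Each amino acid = 1 codon = 3 bp
bp = 156 * 3 = 468 bp

468 bp


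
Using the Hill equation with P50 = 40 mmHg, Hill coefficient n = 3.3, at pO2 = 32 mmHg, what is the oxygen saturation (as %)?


Y = pO2^n / (P50^n + pO2^n)
Y = 32^3.3 / (40^3.3 + 32^3.3)
Y = 32.38%

32.38%


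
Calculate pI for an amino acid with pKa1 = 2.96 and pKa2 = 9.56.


pI = (pKa1 + pKa2) / 2
pI = (2.96 + 9.56) / 2
pI = 6.26

6.26


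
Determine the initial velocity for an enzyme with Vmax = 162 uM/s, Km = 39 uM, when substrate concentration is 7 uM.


v = Vmax * [S] / (Km + [S])
v = 162 * 7 / (39 + 7)
v = 24.6522 uM/s

24.6522 uM/s


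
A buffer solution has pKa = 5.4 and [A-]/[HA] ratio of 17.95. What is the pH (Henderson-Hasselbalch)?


pH = pKa + log10([A-]/[HA])
pH = 5.4 + log10(17.95)
pH = 6.6541

6.6541


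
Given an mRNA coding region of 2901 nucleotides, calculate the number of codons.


codons = nucleotides / 3
codons = 2901 / 3 = 967

967


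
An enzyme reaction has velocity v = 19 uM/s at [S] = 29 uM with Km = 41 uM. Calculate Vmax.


Vmax = v * (Km + [S]) / [S]
Vmax = 19 * (41 + 29) / 29
Vmax = 45.8621 uM/s

45.8621 uM/s


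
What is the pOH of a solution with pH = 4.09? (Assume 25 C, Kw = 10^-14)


pOH = 14 - pH
pOH = 14 - 4.09
pOH = 9.91

9.91


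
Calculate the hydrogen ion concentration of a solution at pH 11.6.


[H+] = 10^(-pH)
[H+] = 10^(-11.6)
[H+] = 2.512e-12 M

2.512e-12 M


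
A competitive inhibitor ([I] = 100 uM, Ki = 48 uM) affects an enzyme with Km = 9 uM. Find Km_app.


Km_app = Km * (1 + [I]/Ki)
Km_app = 9 * (1 + 100/48)
Km_app = 27.75 uM

27.75 uM


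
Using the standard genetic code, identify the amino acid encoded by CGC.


Standard genetic code lookup.
Codon CGC -> Arg

Arg


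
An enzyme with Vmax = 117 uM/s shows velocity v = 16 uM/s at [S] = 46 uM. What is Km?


Km = [S] * (Vmax - v) / v
Km = 46 * (117 - 16) / 16
Km = 290.375 uM

290.375 uM


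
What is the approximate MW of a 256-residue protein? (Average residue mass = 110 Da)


MW = n_residues * 110 Da
MW = 256 * 110
MW = 28160 Da

28160 Da


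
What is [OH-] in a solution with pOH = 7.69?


[OH-] = 10^(-pOH)
[OH-] = 10^(-7.69)
[OH-] = 2.042e-08 M

2.042e-08 M


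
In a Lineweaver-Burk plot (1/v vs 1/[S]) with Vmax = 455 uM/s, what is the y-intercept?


y-intercept = 1/Vmax
= 1/455
= 0.0022 s/uM

0.0022 s/uM


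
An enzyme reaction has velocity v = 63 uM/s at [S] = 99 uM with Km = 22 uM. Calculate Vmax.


Vmax = v * (Km + [S]) / [S]
Vmax = 63 * (22 + 99) / 99
Vmax = 77.0 uM/s

77.0 uM/s


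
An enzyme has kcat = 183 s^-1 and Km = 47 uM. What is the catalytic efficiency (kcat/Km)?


Catalytic efficiency = kcat / Km
= 183 / 47
= 3.8936 uM^-1*s^-1

3.8936 uM^-1*s^-1


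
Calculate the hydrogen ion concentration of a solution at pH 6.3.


[H+] = 10^(-pH)
[H+] = 10^(-6.3)
[H+] = 5.012e-07 M

5.012e-07 M


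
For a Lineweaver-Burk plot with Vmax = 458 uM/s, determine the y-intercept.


y-intercept = 1/Vmax
= 1/458
= 0.0022 s/uM

0.0022 s/uM


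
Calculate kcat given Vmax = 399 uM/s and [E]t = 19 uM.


kcat = Vmax / [E]t
kcat = 399 / 19
kcat = 21.0 s^-1

21.0 s^-1


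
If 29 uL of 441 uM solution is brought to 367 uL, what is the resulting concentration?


C2 = C1 * V1 / V2
C2 = 441 * 29 / 367
C2 = 34.8474 uM

34.8474 uM


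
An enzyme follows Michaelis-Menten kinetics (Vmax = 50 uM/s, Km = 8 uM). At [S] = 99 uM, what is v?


v = Vmax * [S] / (Km + [S])
v = 50 * 99 / (8 + 99)
v = 46.2617 uM/s

46.2617 uM/s


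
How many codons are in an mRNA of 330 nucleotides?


codons = nucleotides / 3
codons = 330 / 3 = 110

110


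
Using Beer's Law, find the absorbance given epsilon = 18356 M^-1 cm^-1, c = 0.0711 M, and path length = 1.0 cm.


A = epsilon * c * l
A = 18356 * 0.0711 * 1.0
A = 1305.1116

1305.1116


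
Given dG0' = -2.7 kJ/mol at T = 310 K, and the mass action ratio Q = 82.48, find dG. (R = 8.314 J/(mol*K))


dG = dG0' + RT * ln(Q) / 1000
dG = -2.7 + 8.314 * 310 * ln(82.48) / 1000
dG = 8.6727 kJ/mol

8.6727 kJ/mol


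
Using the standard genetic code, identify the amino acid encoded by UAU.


Standard genetic code lookup.
Codon UAU -> Tyr

Tyr


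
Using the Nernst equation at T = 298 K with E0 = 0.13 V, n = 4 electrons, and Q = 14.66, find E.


E = E0 - (RT/nF) * ln(Q)
E = 0.13 - (8.314 * 298 / (4 * 96485)) * ln(14.66)
E = 0.1128 V

0.1128 V


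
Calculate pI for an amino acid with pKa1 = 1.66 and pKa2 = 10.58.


pI = (pKa1 + pKa2) / 2
pI = (1.66 + 10.58) / 2
pI = 6.12

6.12


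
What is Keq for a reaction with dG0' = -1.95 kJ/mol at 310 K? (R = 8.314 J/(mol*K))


Keq = exp(-dG0 * 1000 / (R * T))
Keq = exp(-(-1.95) * 1000 / (8.314 * 310))
Keq = 2.131

2.131


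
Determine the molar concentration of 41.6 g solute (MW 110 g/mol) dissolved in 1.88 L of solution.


C = (mass / MW) / volume
C = (41.6 / 110) / 1.88
C = 0.2012 M

0.2012 M


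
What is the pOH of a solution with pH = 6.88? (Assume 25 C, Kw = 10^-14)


pOH = 14 - pH
pOH = 14 - 6.88
pOH = 7.12

7.12


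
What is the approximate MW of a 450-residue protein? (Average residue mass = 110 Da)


MW = n_residues * 110 Da
MW = 450 * 110
MW = 49500 Da

49500 Da


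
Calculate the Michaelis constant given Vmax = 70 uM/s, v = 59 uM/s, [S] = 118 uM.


Km = [S] * (Vmax - v) / v
Km = 118 * (70 - 59) / 59
Km = 22.0 uM

22.0 uM


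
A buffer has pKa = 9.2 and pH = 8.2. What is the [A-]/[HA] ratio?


[A-]/[HA] = 10^(pH - pKa)
= 10^(8.2 - 9.2)
= 0.1

0.1


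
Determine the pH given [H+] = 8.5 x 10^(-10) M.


pH = -log10([H+])
pH = -log10(8.5 x 10^(-10))
pH = 9.0706

9.0706


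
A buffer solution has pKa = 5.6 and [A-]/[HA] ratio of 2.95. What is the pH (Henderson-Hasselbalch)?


pH = pKa + log10([A-]/[HA])
pH = 5.6 + log10(2.95)
pH = 6.0698

6.0698


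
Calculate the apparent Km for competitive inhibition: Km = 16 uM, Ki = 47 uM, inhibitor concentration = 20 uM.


Km_app = Km * (1 + [I]/Ki)
Km_app = 16 * (1 + 20/47)
Km_app = 22.8085 uM

22.8085 uM


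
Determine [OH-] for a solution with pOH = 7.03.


[OH-] = 10^(-pOH)
[OH-] = 10^(-7.03)
[OH-] = 9.333e-08 M

9.333e-08 M


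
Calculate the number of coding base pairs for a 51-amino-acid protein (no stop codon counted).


Each amino acid = 1 codon = 3 bp
bp = 51 * 3 = 153 bp

153 bp


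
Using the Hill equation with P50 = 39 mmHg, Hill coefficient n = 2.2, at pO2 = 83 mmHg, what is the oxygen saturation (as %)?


Y = pO2^n / (P50^n + pO2^n)
Y = 83^2.2 / (39^2.2 + 83^2.2)
Y = 84.05%

84.05%


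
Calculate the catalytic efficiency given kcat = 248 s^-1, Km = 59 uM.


Catalytic efficiency = kcat / Km
= 248 / 59
= 4.2034 uM^-1*s^-1

4.2034 uM^-1*s^-1


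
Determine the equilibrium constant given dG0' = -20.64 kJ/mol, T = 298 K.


Keq = exp(-dG0 * 1000 / (R * T))
Keq = exp(-(-20.64) * 1000 / (8.314 * 298))
Keq = 4149.4734

4149.4734


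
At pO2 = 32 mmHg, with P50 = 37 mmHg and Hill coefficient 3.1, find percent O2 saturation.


Y = pO2^n / (P50^n + pO2^n)
Y = 32^3.1 / (37^3.1 + 32^3.1)
Y = 38.93%

38.93%


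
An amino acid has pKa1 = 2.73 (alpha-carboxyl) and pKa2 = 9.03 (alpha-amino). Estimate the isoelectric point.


pI = (pKa1 + pKa2) / 2
pI = (2.73 + 9.03) / 2
pI = 5.88

5.88


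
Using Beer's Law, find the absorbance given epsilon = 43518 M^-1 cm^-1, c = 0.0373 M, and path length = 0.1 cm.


A = epsilon * c * l
A = 43518 * 0.0373 * 0.1
A = 162.3221

162.3221


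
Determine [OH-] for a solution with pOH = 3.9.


[OH-] = 10^(-pOH)
[OH-] = 10^(-3.9)
[OH-] = 1.259e-04 M

1.259e-04 M


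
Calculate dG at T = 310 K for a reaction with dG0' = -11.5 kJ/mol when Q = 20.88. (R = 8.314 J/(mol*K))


dG = dG0' + RT * ln(Q) / 1000
dG = -11.5 + 8.314 * 310 * ln(20.88) / 1000
dG = -3.668 kJ/mol

-3.668 kJ/mol


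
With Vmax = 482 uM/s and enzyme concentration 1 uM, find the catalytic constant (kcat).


kcat = Vmax / [E]t
kcat = 482 / 1
kcat = 482.0 s^-1

482.0 s^-1


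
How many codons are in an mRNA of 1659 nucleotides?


codons = nucleotides / 3
codons = 1659 / 3 = 553

553


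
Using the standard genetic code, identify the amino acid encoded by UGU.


Standard genetic code lookup.
Codon UGU -> Cys

Cys


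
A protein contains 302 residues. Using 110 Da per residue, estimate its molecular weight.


MW = n_residues * 110 Da
MW = 302 * 110
MW = 33220 Da

33220 Da


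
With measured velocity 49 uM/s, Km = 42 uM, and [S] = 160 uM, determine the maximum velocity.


Vmax = v * (Km + [S]) / [S]
Vmax = 49 * (42 + 160) / 160
Vmax = 61.8625 uM/s

61.8625 uM/s


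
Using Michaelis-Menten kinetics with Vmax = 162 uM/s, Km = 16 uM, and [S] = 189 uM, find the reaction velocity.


v = Vmax * [S] / (Km + [S])
v = 162 * 189 / (16 + 189)
v = 149.3561 uM/s

149.3561 uM/s


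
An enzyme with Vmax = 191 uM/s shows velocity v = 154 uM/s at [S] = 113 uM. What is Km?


Km = [S] * (Vmax - v) / v
Km = 113 * (191 - 154) / 154
Km = 27.1494 uM

27.1494 uM


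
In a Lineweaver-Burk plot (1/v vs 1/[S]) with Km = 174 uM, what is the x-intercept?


x-intercept = -1/Km
= -1/174
= -0.0057 1/uM

-0.0057 1/uM


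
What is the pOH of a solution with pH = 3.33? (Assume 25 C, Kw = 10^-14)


pOH = 14 - pH
pOH = 14 - 3.33
pOH = 10.67

10.67


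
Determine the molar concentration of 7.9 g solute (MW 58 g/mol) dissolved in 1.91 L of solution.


C = (mass / MW) / volume
C = (7.9 / 58) / 1.91
C = 0.0713 M

0.0713 M


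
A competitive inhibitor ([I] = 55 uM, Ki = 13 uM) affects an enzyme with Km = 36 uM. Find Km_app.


Km_app = Km * (1 + [I]/Ki)
Km_app = 36 * (1 + 55/13)
Km_app = 188.3077 uM

188.3077 uM


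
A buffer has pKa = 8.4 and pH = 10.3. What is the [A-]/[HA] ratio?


[A-]/[HA] = 10^(pH - pKa)
= 10^(10.3 - 8.4)
= 79.4328

79.4328


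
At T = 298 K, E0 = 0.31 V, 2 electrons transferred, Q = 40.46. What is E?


E = E0 - (RT/nF) * ln(Q)
E = 0.31 - (8.314 * 298 / (2 * 96485)) * ln(40.46)
E = 0.2625 V

0.2625 V


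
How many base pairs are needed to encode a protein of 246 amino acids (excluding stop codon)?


Each amino acid = 1 codon = 3 bp
bp = 246 * 3 = 738 bp

738 bp


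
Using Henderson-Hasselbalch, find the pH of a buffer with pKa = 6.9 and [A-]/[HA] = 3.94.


pH = pKa + log10([A-]/[HA])
pH = 6.9 + log10(3.94)
pH = 7.4955

7.4955


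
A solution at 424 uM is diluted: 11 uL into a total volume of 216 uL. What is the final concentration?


C2 = C1 * V1 / V2
C2 = 424 * 11 / 216
C2 = 21.5926 uM

21.5926 uM


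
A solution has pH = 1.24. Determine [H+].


[H+] = 10^(-pH)
[H+] = 10^(-1.24)
[H+] = 0.0575 M

0.0575 M


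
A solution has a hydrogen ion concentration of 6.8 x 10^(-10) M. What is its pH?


pH = -log10([H+])
pH = -log10(6.8 x 10^(-10))
pH = 9.1675

9.1675


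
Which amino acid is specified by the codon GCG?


Standard genetic code lookup.
Codon GCG -> Ala

Ala


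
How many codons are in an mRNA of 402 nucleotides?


codons = nucleotides / 3
codons = 402 / 3 = 134

134


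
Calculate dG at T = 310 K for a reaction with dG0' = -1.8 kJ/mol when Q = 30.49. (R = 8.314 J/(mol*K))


dG = dG0' + RT * ln(Q) / 1000
dG = -1.8 + 8.314 * 310 * ln(30.49) / 1000
dG = 7.0078 kJ/mol

7.0078 kJ/mol


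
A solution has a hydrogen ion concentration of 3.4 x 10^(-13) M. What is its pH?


pH = -log10([H+])
pH = -log10(3.4 x 10^(-13))
pH = 12.4685

12.4685


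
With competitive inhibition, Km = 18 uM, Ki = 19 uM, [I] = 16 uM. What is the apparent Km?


Km_app = Km * (1 + [I]/Ki)
Km_app = 18 * (1 + 16/19)
Km_app = 33.1579 uM

33.1579 uM


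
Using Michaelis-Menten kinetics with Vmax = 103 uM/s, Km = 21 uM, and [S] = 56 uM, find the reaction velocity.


v = Vmax * [S] / (Km + [S])
v = 103 * 56 / (21 + 56)
v = 74.9091 uM/s

74.9091 uM/s


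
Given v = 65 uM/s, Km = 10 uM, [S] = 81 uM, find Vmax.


Vmax = v * (Km + [S]) / [S]
Vmax = 65 * (10 + 81) / 81
Vmax = 73.0247 uM/s

73.0247 uM/s


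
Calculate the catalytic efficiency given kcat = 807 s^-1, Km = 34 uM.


Catalytic efficiency = kcat / Km
= 807 / 34
= 23.7353 uM^-1*s^-1

23.7353 uM^-1*s^-1


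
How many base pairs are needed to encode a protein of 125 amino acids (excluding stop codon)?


Each amino acid = 1 codon = 3 bp
bp = 125 * 3 = 375 bp

375 bp


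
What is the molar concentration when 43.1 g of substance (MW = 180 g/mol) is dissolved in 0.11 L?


C = (mass / MW) / volume
C = (43.1 / 180) / 0.11
C = 2.1768 M

2.1768 M


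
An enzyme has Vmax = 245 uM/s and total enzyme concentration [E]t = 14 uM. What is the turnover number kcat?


kcat = Vmax / [E]t
kcat = 245 / 14
kcat = 17.5 s^-1

17.5 s^-1


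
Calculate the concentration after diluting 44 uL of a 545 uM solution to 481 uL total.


C2 = C1 * V1 / V2
C2 = 545 * 44 / 481
C2 = 49.8545 uM

49.8545 uM


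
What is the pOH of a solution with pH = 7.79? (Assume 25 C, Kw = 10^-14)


pOH = 14 - pH
pOH = 14 - 7.79
pOH = 6.21

6.21


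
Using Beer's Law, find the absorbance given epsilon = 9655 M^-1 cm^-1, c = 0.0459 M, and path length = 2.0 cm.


A = epsilon * c * l
A = 9655 * 0.0459 * 2.0
A = 886.329

886.329


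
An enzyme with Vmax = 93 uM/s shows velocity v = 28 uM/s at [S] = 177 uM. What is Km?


Km = [S] * (Vmax - v) / v
Km = 177 * (93 - 28) / 28
Km = 410.8929 uM

410.8929 uM


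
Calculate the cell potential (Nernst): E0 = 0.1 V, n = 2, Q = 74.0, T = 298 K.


E = E0 - (RT/nF) * ln(Q)
E = 0.1 - (8.314 * 298 / (2 * 96485)) * ln(74.0)
E = 0.0447 V

0.0447 V


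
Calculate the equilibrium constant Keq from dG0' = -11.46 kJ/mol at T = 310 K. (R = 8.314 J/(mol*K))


Keq = exp(-dG0 * 1000 / (R * T))
Keq = exp(-(-11.46) * 1000 / (8.314 * 310))
Keq = 85.3231

85.3231


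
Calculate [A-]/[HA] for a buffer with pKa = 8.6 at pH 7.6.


[A-]/[HA] = 10^(pH - pKa)
= 10^(7.6 - 8.6)
= 0.1

0.1


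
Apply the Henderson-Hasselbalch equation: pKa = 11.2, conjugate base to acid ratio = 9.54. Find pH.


pH = pKa + log10([A-]/[HA])
pH = 11.2 + log10(9.54)
pH = 12.1795

12.1795


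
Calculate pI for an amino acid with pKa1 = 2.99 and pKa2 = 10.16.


pI = (pKa1 + pKa2) / 2
pI = (2.99 + 10.16) / 2
pI = 6.575

6.575


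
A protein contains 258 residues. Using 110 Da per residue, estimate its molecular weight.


MW = n_residues * 110 Da
MW = 258 * 110
MW = 28380 Da

28380 Da


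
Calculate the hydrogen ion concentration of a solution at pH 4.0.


[H+] = 10^(-pH)
[H+] = 10^(-4.0)
[H+] = 1.000e-04 M

1.000e-04 M


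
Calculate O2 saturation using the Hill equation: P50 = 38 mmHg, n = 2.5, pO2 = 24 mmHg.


Y = pO2^n / (P50^n + pO2^n)
Y = 24^2.5 / (38^2.5 + 24^2.5)
Y = 24.07%

24.07%


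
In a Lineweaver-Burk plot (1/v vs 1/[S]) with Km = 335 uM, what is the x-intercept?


x-intercept = -1/Km
= -1/335
= -0.003 1/uM

-0.003 1/uM


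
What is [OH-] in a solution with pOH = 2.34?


[OH-] = 10^(-pOH)
[OH-] = 10^(-2.34)
[OH-] = 0.0046 M

0.0046 M


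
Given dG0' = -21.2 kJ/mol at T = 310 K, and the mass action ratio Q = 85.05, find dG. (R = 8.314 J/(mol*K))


dG = dG0' + RT * ln(Q) / 1000
dG = -21.2 + 8.314 * 310 * ln(85.05) / 1000
dG = -9.7483 kJ/mol

-9.7483 kJ/mol


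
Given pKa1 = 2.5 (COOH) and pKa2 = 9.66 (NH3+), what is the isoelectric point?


pI = (pKa1 + pKa2) / 2
pI = (2.5 + 9.66) / 2
pI = 6.08

6.08


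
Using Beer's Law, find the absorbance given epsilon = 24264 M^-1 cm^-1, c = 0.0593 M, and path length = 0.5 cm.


A = epsilon * c * l
A = 24264 * 0.0593 * 0.5
A = 719.4276

719.4276


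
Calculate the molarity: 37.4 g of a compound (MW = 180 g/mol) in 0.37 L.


C = (mass / MW) / volume
C = (37.4 / 180) / 0.37
C = 0.5616 M

0.5616 M


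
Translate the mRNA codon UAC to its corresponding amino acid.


Standard genetic code lookup.
Codon UAC -> Tyr

Tyr


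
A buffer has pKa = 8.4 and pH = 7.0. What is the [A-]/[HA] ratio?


[A-]/[HA] = 10^(pH - pKa)
= 10^(7.0 - 8.4)
= 0.0398

0.0398


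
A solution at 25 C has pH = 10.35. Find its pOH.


pOH = 14 - pH
pOH = 14 - 10.35
pOH = 3.65

3.65


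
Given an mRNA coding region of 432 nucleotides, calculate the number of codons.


codons = nucleotides / 3
codons = 432 / 3 = 144

144


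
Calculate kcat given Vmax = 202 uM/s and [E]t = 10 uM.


kcat = Vmax / [E]t
kcat = 202 / 10
kcat = 20.2 s^-1

20.2 s^-1


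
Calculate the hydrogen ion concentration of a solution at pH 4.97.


[H+] = 10^(-pH)
[H+] = 10^(-4.97)
[H+] = 1.072e-05 M

1.072e-05 M


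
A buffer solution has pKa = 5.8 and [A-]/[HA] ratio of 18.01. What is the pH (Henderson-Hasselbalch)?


pH = pKa + log10([A-]/[HA])
pH = 5.8 + log10(18.01)
pH = 7.0555

7.0555


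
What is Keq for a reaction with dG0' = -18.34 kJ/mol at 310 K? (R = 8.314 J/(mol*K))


Keq = exp(-dG0 * 1000 / (R * T))
Keq = exp(-(-18.34) * 1000 / (8.314 * 310))
Keq = 1231.3466

1231.3466


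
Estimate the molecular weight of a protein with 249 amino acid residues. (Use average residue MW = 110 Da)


MW = n_residues * 110 Da
MW = 249 * 110
MW = 27390 Da

27390 Da


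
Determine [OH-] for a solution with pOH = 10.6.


[OH-] = 10^(-pOH)
[OH-] = 10^(-10.6)
[OH-] = 2.512e-11 M

2.512e-11 M


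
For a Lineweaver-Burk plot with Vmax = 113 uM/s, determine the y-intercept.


y-intercept = 1/Vmax
= 1/113
= 0.0088 s/uM

0.0088 s/uM


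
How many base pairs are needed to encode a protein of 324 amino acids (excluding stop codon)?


Each amino acid = 1 codon = 3 bp
bp = 324 * 3 = 972 bp

972 bp


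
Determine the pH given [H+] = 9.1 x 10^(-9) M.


pH = -log10([H+])
pH = -log10(9.1 x 10^(-9))
pH = 8.041

8.041


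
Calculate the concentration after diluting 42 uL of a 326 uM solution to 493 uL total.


C2 = C1 * V1 / V2
C2 = 326 * 42 / 493
C2 = 27.7728 uM

27.7728 uM


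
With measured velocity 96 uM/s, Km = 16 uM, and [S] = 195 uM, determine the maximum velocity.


Vmax = v * (Km + [S]) / [S]
Vmax = 96 * (16 + 195) / 195
Vmax = 103.8769 uM/s

103.8769 uM/s


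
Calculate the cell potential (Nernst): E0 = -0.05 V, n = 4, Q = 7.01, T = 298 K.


E = E0 - (RT/nF) * ln(Q)
E = -0.05 - (8.314 * 298 / (4 * 96485)) * ln(7.01)
E = -0.0625 V

-0.0625 V


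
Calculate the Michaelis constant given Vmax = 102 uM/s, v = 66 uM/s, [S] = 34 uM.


Km = [S] * (Vmax - v) / v
Km = 34 * (102 - 66) / 66
Km = 18.5455 uM

18.5455 uM


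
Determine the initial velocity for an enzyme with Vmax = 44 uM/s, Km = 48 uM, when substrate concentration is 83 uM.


v = Vmax * [S] / (Km + [S])
v = 44 * 83 / (48 + 83)
v = 27.8779 uM/s

27.8779 uM/s


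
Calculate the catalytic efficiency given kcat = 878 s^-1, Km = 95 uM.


Catalytic efficiency = kcat / Km
= 878 / 95
= 9.2421 uM^-1*s^-1

9.2421 uM^-1*s^-1


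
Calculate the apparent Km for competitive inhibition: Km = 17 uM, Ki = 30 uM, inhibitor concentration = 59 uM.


Km_app = Km * (1 + [I]/Ki)
Km_app = 17 * (1 + 59/30)
Km_app = 50.4333 uM

50.4333 uM


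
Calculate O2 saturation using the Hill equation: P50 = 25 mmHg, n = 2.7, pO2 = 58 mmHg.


Y = pO2^n / (P50^n + pO2^n)
Y = 58^2.7 / (25^2.7 + 58^2.7)
Y = 90.66%

90.66%


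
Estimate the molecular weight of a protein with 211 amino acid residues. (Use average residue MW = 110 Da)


MW = n_residues * 110 Da
MW = 211 * 110
MW = 23210 Da

23210 Da


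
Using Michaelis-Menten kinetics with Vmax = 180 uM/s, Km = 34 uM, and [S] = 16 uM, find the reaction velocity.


v = Vmax * [S] / (Km + [S])
v = 180 * 16 / (34 + 16)
v = 57.6 uM/s

57.6 uM/s


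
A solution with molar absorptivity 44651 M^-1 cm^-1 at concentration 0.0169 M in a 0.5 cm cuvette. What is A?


A = epsilon * c * l
A = 44651 * 0.0169 * 0.5
A = 377.3009

377.3009


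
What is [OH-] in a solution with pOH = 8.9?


[OH-] = 10^(-pOH)
[OH-] = 10^(-8.9)
[OH-] = 1.259e-09 M

1.259e-09 M


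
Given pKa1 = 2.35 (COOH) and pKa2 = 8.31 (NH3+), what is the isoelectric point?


pI = (pKa1 + pKa2) / 2
pI = (2.35 + 8.31) / 2
pI = 5.33

5.33


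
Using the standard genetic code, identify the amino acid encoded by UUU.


Standard genetic code lookup.
Codon UUU -> Phe

Phe


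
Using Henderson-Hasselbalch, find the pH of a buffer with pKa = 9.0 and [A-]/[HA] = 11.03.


pH = pKa + log10([A-]/[HA])
pH = 9.0 + log10(11.03)
pH = 10.0426

10.0426


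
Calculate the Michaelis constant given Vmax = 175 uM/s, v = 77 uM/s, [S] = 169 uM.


Km = [S] * (Vmax - v) / v
Km = 169 * (175 - 77) / 77
Km = 215.0909 uM

215.0909 uM


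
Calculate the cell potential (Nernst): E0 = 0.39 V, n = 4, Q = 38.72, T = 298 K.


E = E0 - (RT/nF) * ln(Q)
E = 0.39 - (8.314 * 298 / (4 * 96485)) * ln(38.72)
E = 0.3665 V

0.3665 V


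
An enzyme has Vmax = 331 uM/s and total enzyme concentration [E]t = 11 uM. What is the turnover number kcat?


kcat = Vmax / [E]t
kcat = 331 / 11
kcat = 30.0909 s^-1

30.0909 s^-1


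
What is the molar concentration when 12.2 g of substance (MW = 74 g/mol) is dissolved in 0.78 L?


C = (mass / MW) / volume
C = (12.2 / 74) / 0.78
C = 0.2114 M

0.2114 M


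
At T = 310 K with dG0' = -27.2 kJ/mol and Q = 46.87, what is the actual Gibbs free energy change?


dG = dG0' + RT * ln(Q) / 1000
dG = -27.2 + 8.314 * 310 * ln(46.87) / 1000
dG = -17.284 kJ/mol

-17.284 kJ/mol


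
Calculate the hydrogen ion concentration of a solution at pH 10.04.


[H+] = 10^(-pH)
[H+] = 10^(-10.04)
[H+] = 9.120e-11 M

9.120e-11 M


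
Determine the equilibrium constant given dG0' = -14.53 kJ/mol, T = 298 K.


Keq = exp(-dG0 * 1000 / (R * T))
Keq = exp(-(-14.53) * 1000 / (8.314 * 298))
Keq = 352.3456

352.3456


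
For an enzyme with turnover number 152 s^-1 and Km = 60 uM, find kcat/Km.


Catalytic efficiency = kcat / Km
= 152 / 60
= 2.5333 uM^-1*s^-1

2.5333 uM^-1*s^-1


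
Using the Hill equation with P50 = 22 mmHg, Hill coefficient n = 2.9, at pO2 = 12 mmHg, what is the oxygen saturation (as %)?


Y = pO2^n / (P50^n + pO2^n)
Y = 12^2.9 / (22^2.9 + 12^2.9)
Y = 14.71%

14.71%


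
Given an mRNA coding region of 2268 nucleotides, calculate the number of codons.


codons = nucleotides / 3
codons = 2268 / 3 = 756

756


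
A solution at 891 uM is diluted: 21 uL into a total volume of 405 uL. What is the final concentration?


C2 = C1 * V1 / V2
C2 = 891 * 21 / 405
C2 = 46.2 uM

46.2 uM


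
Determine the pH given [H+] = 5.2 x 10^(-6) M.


pH = -log10([H+])
pH = -log10(5.2 x 10^(-6))
pH = 5.284

5.284


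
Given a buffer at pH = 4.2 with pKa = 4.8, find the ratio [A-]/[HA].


[A-]/[HA] = 10^(pH - pKa)
= 10^(4.2 - 4.8)
= 0.2512

0.2512


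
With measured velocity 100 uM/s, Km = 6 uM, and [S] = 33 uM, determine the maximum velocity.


Vmax = v * (Km + [S]) / [S]
Vmax = 100 * (6 + 33) / 33
Vmax = 118.1818 uM/s

118.1818 uM/s


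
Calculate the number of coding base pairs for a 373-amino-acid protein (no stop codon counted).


Each amino acid = 1 codon = 3 bp
bp = 373 * 3 = 1119 bp

1119 bp


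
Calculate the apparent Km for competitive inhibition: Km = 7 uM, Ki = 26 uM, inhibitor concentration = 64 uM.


Km_app = Km * (1 + [I]/Ki)
Km_app = 7 * (1 + 64/26)
Km_app = 24.2308 uM

24.2308 uM


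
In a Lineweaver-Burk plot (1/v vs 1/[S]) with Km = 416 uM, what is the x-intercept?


x-intercept = -1/Km
= -1/416
= -0.0024 1/uM

-0.0024 1/uM


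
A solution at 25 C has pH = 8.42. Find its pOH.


pOH = 14 - pH
pOH = 14 - 8.42
pOH = 5.58

5.58


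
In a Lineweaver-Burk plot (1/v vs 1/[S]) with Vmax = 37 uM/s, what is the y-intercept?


y-intercept = 1/Vmax
= 1/37
= 0.027 s/uM

0.027 s/uM


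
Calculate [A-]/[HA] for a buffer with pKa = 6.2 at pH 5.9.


[A-]/[HA] = 10^(pH - pKa)
= 10^(5.9 - 6.2)
= 0.5012

0.5012


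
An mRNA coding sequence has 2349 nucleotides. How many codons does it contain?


codons = nucleotides / 3
codons = 2349 / 3 = 783

783


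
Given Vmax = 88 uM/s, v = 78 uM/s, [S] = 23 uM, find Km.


Km = [S] * (Vmax - v) / v
Km = 23 * (88 - 78) / 78
Km = 2.9487 uM

2.9487 uM


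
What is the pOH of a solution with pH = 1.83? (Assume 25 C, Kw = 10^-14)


pOH = 14 - pH
pOH = 14 - 1.83
pOH = 12.17

12.17


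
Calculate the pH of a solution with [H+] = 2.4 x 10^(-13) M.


pH = -log10([H+])
pH = -log10(2.4 x 10^(-13))
pH = 12.6198

12.6198


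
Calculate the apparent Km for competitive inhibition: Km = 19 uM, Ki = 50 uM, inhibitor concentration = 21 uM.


Km_app = Km * (1 + [I]/Ki)
Km_app = 19 * (1 + 21/50)
Km_app = 26.98 uM

26.98 uM


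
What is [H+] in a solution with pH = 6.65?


[H+] = 10^(-pH)
[H+] = 10^(-6.65)
[H+] = 2.239e-07 M

2.239e-07 M


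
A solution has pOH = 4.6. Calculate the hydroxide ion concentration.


[OH-] = 10^(-pOH)
[OH-] = 10^(-4.6)
[OH-] = 2.512e-05 M

2.512e-05 M


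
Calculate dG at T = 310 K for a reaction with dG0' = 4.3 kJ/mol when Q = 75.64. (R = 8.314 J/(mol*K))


dG = dG0' + RT * ln(Q) / 1000
dG = 4.3 + 8.314 * 310 * ln(75.64) / 1000
dG = 15.4495 kJ/mol

15.4495 kJ/mol


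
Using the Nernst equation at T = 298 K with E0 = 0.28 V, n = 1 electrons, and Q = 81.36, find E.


E = E0 - (RT/nF) * ln(Q)
E = 0.28 - (8.314 * 298 / (1 * 96485)) * ln(81.36)
E = 0.167 V

0.167 V


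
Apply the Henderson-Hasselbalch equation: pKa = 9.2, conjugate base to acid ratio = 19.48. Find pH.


pH = pKa + log10([A-]/[HA])
pH = 9.2 + log10(19.48)
pH = 10.4896

10.4896


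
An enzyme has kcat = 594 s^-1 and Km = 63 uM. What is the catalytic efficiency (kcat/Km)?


Catalytic efficiency = kcat / Km
= 594 / 63
= 9.4286 uM^-1*s^-1

9.4286 uM^-1*s^-1


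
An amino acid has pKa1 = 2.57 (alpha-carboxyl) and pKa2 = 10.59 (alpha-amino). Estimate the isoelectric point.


pI = (pKa1 + pKa2) / 2
pI = (2.57 + 10.59) / 2
pI = 6.58

6.58


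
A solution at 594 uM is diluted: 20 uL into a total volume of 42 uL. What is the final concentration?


C2 = C1 * V1 / V2
C2 = 594 * 20 / 42
C2 = 282.8571 uM

282.8571 uM


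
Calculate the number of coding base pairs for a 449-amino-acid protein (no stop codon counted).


Each amino acid = 1 codon = 3 bp
bp = 449 * 3 = 1347 bp

1347 bp


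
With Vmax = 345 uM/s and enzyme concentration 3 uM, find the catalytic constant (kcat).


kcat = Vmax / [E]t
kcat = 345 / 3
kcat = 115.0 s^-1

115.0 s^-1


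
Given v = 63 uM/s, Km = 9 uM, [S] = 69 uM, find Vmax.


Vmax = v * (Km + [S]) / [S]
Vmax = 63 * (9 + 69) / 69
Vmax = 71.2174 uM/s

71.2174 uM/s


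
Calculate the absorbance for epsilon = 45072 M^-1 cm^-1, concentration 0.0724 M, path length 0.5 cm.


A = epsilon * c * l
A = 45072 * 0.0724 * 0.5
A = 1631.6064

1631.6064


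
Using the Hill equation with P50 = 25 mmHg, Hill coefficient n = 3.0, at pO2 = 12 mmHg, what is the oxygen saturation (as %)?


Y = pO2^n / (P50^n + pO2^n)
Y = 12^3.0 / (25^3.0 + 12^3.0)
Y = 9.96%

9.96%


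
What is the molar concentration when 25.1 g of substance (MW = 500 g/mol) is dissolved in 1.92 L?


C = (mass / MW) / volume
C = (25.1 / 500) / 1.92
C = 0.0261 M

0.0261 M


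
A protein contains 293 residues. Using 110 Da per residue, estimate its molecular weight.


MW = n_residues * 110 Da
MW = 293 * 110
MW = 32230 Da

32230 Da


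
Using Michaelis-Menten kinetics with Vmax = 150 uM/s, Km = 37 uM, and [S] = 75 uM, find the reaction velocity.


v = Vmax * [S] / (Km + [S])
v = 150 * 75 / (37 + 75)
v = 100.4464 uM/s

100.4464 uM/s


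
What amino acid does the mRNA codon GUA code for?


Standard genetic code lookup.
Codon GUA -> Val

Val


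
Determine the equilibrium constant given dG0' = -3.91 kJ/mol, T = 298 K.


Keq = exp(-dG0 * 1000 / (R * T))
Keq = exp(-(-3.91) * 1000 / (8.314 * 298))
Keq = 4.846

4.846


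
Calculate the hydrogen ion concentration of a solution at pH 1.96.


[H+] = 10^(-pH)
[H+] = 10^(-1.96)
[H+] = 0.011 M

0.011 M


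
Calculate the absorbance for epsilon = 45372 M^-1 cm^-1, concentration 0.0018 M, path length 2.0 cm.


A = epsilon * c * l
A = 45372 * 0.0018 * 2.0
A = 163.3392

163.3392


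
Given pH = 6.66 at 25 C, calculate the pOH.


pOH = 14 - pH
pOH = 14 - 6.66
pOH = 7.34

7.34


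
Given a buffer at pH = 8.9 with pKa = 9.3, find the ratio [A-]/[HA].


[A-]/[HA] = 10^(pH - pKa)
= 10^(8.9 - 9.3)
= 0.3981

0.3981


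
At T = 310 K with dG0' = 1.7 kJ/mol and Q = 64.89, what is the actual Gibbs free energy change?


dG = dG0' + RT * ln(Q) / 1000
dG = 1.7 + 8.314 * 310 * ln(64.89) / 1000
dG = 12.4544 kJ/mol

12.4544 kJ/mol


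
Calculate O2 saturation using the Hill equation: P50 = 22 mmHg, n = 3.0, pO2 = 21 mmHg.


Y = pO2^n / (P50^n + pO2^n)
Y = 21^3.0 / (22^3.0 + 21^3.0)
Y = 46.52%

46.52%


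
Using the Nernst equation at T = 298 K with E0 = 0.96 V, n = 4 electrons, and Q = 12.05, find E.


E = E0 - (RT/nF) * ln(Q)
E = 0.96 - (8.314 * 298 / (4 * 96485)) * ln(12.05)
E = 0.944 V

0.944 V


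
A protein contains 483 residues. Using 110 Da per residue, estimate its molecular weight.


MW = n_residues * 110 Da
MW = 483 * 110
MW = 53130 Da

53130 Da


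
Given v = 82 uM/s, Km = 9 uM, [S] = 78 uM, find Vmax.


Vmax = v * (Km + [S]) / [S]
Vmax = 82 * (9 + 78) / 78
Vmax = 91.4615 uM/s

91.4615 uM/s


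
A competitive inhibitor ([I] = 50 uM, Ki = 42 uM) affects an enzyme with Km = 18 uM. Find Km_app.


Km_app = Km * (1 + [I]/Ki)
Km_app = 18 * (1 + 50/42)
Km_app = 39.4286 uM

39.4286 uM


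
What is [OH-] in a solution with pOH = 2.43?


[OH-] = 10^(-pOH)
[OH-] = 10^(-2.43)
[OH-] = 0.0037 M

0.0037 M


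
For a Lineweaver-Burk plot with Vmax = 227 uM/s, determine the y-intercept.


y-intercept = 1/Vmax
= 1/227
= 0.0044 s/uM

0.0044 s/uM


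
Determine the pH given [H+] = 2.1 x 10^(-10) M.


pH = -log10([H+])
pH = -log10(2.1 x 10^(-10))
pH = 9.6778

9.6778


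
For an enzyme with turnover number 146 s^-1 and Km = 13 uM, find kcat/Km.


Catalytic efficiency = kcat / Km
= 146 / 13
= 11.2308 uM^-1*s^-1

11.2308 uM^-1*s^-1


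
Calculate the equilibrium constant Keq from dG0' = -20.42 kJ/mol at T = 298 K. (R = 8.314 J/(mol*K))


Keq = exp(-dG0 * 1000 / (R * T))
Keq = exp(-(-20.42) * 1000 / (8.314 * 298))
Keq = 3796.8995

3796.8995


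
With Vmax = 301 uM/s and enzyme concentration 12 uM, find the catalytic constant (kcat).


kcat = Vmax / [E]t
kcat = 301 / 12
kcat = 25.0833 s^-1

25.0833 s^-1


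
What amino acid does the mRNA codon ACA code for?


Standard genetic code lookup.
Codon ACA -> Thr

Thr


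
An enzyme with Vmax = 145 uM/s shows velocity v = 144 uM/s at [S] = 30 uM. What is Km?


Km = [S] * (Vmax - v) / v
Km = 30 * (145 - 144) / 144
Km = 0.2083 uM

0.2083 uM


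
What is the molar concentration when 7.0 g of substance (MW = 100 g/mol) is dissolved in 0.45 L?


C = (mass / MW) / volume
C = (7.0 / 100) / 0.45
C = 0.1556 M

0.1556 M


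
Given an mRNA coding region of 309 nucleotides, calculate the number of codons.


codons = nucleotides / 3
codons = 309 / 3 = 103

103


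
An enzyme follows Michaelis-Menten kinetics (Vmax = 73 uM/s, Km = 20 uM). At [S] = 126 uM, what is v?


v = Vmax * [S] / (Km + [S])
v = 73 * 126 / (20 + 126)
v = 63.0 uM/s

63.0 uM/s


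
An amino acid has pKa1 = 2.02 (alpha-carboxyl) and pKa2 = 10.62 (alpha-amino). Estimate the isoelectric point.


pI = (pKa1 + pKa2) / 2
pI = (2.02 + 10.62) / 2
pI = 6.32

6.32


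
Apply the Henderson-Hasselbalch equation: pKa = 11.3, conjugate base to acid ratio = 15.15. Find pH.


pH = pKa + log10([A-]/[HA])
pH = 11.3 + log10(15.15)
pH = 12.4804

12.4804


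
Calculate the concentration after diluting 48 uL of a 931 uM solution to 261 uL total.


C2 = C1 * V1 / V2
C2 = 931 * 48 / 261
C2 = 171.2184 uM

171.2184 uM


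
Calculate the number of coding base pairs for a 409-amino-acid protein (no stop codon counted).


Each amino acid = 1 codon = 3 bp
bp = 409 * 3 = 1227 bp

1227 bp


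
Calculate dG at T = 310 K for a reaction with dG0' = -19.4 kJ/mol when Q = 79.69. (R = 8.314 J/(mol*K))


dG = dG0' + RT * ln(Q) / 1000
dG = -19.4 + 8.314 * 310 * ln(79.69) / 1000
dG = -8.116 kJ/mol

-8.116 kJ/mol


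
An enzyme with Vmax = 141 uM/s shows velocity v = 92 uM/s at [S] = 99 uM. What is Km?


Km = [S] * (Vmax - v) / v
Km = 99 * (141 - 92) / 92
Km = 52.7283 uM

52.7283 uM


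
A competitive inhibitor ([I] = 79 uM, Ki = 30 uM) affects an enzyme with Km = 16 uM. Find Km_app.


Km_app = Km * (1 + [I]/Ki)
Km_app = 16 * (1 + 79/30)
Km_app = 58.1333 uM

58.1333 uM


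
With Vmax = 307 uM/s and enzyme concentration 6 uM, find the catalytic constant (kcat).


kcat = Vmax / [E]t
kcat = 307 / 6
kcat = 51.1667 s^-1

51.1667 s^-1
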